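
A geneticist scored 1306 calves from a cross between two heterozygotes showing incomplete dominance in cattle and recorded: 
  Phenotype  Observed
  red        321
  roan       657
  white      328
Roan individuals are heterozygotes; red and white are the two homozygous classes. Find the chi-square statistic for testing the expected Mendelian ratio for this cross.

With incomplete dominance, a heterozygote × heterozygote cross gives a 1:2:1 phenotypic ratio.
Under the 1:2:1 hypothesis (Σ ratio = 4, N = 1306):
  red: 1306 × 1/4 = 326.5
  roan: 1306 × 2/4 = 653
  white: 1306 × 1/4 = 326.5
χ² = Σ (O − E)² / E
  red: (321 − 326.5)² / 326.5 = 0.0926
  roan: (657 − 653)² / 653 = 0.0245
  white: (328 − 326.5)² / 326.5 = 0.0069
χ² = 0.0926 + 0.0245 + 0.0069 = 0.124

0.124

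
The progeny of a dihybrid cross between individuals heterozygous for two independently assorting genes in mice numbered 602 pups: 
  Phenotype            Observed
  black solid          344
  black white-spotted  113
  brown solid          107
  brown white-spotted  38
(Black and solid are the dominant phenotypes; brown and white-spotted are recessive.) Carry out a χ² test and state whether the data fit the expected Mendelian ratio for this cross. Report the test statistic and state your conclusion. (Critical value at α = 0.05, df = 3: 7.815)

A dihybrid F₂ with independent assortment and complete dominance at both loci gives a 9:3:3:1 phenotypic ratio.
Total ratio parts = 16. Expected numbers out of 602:
  black solid: 602 × 9/16 = 338.625
  black white-spotted: 602 × 3/16 = 112.875
  brown solid: 602 × 3/16 = 112.875
  brown white-spotted: 602 × 1/16 = 37.625
χ² = Σ (O − E)² / E
  black solid: (344 − 338.625)² / 338.625 = 0.0853
  black white-spotted: (113 − 112.875)² / 112.875 = 0.0001
  brown solid: (107 − 112.875)² / 112.875 = 0.3058
  brown white-spotted: (38 − 37.625)² / 37.625 = 0.0037
χ² = 0.0853 + 0.0001 + 0.3058 + 0.0037 = 0.3949 ≈ 0.395
Degrees of freedom = 4 − 1 = 3; critical value at α = 0.05 is 7.815.
Since 0.395 < 7.815, we fail to reject the null hypothesis — the data are consistent with the 9:3:3:1 ratio.

0.395; consistent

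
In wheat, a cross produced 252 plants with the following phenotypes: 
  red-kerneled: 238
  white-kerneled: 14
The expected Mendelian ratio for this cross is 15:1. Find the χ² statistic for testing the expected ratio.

0.207

Total ratio parts = 16. Expected numbers out of 252:
  red-kerneled: 252 × 15/16 = 236.25
  white-kerneled: 252 × 1/16 = 15.75
χ² = Σ (O − E)² / E
  red-kerneled: (238 − 236.25)² / 236.25 = 0.0130
  white-kerneled: (14 − 15.75)² / 15.75 = 0.1944
χ² = 0.0130 + 0.1944 = 0.2074 ≈ 0.207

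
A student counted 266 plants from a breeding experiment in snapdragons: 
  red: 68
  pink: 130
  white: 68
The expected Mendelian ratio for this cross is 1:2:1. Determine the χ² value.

0.135

Total ratio parts = 4. Expected numbers out of 266:
  red: 266 × 1/4 = 66.5
  pink: 266 × 2/4 = 133
  white: 266 × 1/4 = 66.5
χ² = Σ (O − E)² / E
  red: (68 − 66.5)² / 66.5 = 0.0338
  pink: (130 − 133)² / 133 = 0.0677
  white: (68 − 66.5)² / 66.5 = 0.0338
χ² = 0.0338 + 0.0677 + 0.0338 = 0.1353 ≈ 0.135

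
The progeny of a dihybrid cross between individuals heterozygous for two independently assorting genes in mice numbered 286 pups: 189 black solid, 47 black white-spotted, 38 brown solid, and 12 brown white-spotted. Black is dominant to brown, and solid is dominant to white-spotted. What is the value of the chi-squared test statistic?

A dihybrid F₂ with independent assortment and complete dominance at both loci gives a 9:3:3:1 phenotypic ratio.
Under the 9:3:3:1 hypothesis (Σ ratio = 16, N = 286):
  black solid: 286 × 9/16 = 160.875
  black white-spotted: 286 × 3/16 = 53.625
  brown solid: 286 × 3/16 = 53.625
  brown white-spotted: 286 × 1/16 = 17.875
χ² = Σ (O − E)² / E
  black solid: (189 − 160.875)² / 160.875 = 4.9170
  black white-spotted: (47 − 53.625)² / 53.625 = 0.8185
  brown solid: (38 − 53.625)² / 53.625 = 4.5527
  brown white-spotted: (12 − 17.875)² / 17.875 = 1.9309
χ² = 4.9170 + 0.8185 + 4.5527 + 1.9309 = 12.2191 ≈ 12.219

12.219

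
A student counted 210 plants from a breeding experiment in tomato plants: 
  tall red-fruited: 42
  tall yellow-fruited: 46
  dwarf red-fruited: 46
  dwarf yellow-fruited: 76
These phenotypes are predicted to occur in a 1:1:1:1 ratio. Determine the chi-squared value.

14.229

Expected counts for N = 210 under a 1:1:1:1 ratio (total parts = 4):
  tall red-fruited: 210 × 1/4 = 52.5
  tall yellow-fruited: 210 × 1/4 = 52.5
  dwarf red-fruited: 210 × 1/4 = 52.5
  dwarf yellow-fruited: 210 × 1/4 = 52.5
χ² = Σ (O − E)² / E
  tall red-fruited: (42 − 52.5)² / 52.5 = 2.1000
  tall yellow-fruited: (46 − 52.5)² / 52.5 = 0.8048
  dwarf red-fruited: (46 − 52.5)² / 52.5 = 0.8048
  dwarf yellow-fruited: (76 − 52.5)² / 52.5 = 10.5190
χ² = 2.1000 + 0.8048 + 0.8048 + 10.5190 = 14.2286 ≈ 14.229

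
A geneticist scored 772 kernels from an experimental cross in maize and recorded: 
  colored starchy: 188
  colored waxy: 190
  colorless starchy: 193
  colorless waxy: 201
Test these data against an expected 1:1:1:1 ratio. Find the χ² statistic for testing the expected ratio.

0.508

Total ratio parts = 4. Expected numbers out of 772:
  colored starchy: 772 × 1/4 = 193
  colored waxy: 772 × 1/4 = 193
  colorless starchy: 772 × 1/4 = 193
  colorless waxy: 772 × 1/4 = 193
χ² = Σ (O − E)² / E
  colored starchy: (188 − 193)² / 193 = 0.1295
  colored waxy: (190 − 193)² / 193 = 0.0466
  colorless starchy: (193 − 193)² / 193 = 0.0000
  colorless waxy: (201 − 193)² / 193 = 0.3316
χ² = 0.1295 + 0.0466 + 0.0000 + 0.3316 = 0.5077 ≈ 0.508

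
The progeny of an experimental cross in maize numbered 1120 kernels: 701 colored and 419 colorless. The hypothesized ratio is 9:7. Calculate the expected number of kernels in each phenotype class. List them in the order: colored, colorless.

630, 490

The 9:7 ratio has 16 parts, so with N = 1120 the expected counts are:
  colored: 1120 × 9/16 = 630
  colorless: 1120 × 7/16 = 490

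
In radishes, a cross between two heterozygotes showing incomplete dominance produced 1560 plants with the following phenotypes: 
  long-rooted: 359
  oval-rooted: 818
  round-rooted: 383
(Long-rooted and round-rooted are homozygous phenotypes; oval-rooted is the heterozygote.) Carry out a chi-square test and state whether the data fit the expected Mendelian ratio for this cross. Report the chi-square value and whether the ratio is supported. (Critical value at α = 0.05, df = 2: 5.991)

With incomplete dominance, a heterozygote × heterozygote cross gives a 1:2:1 phenotypic ratio.
Total ratio parts = 4. Expected numbers out of 1560:
  long-rooted: 1560 × 1/4 = 390
  oval-rooted: 1560 × 2/4 = 780
  round-rooted: 1560 × 1/4 = 390
χ² = Σ (O − E)² / E
  long-rooted: (359 − 390)² / 390 = 2.4641
  oval-rooted: (818 − 780)² / 780 = 1.8513
  round-rooted: (383 − 390)² / 390 = 0.1256
χ² = 2.4641 + 1.8513 + 0.1256 = 4.441
Degrees of freedom = 3 − 1 = 2; critical value at α = 0.05 is 5.991.
Since 4.441 < 5.991, we fail to reject the null hypothesis — the data are consistent with the 1:2:1 ratio.

4.441; consistent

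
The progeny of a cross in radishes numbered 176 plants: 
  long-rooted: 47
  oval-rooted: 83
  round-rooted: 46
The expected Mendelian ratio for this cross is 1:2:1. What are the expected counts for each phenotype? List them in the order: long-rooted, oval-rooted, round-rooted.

44, 88, 44

Total ratio parts = 4. Expected numbers out of 176:
  long-rooted: 176 × 1/4 = 44
  oval-rooted: 176 × 2/4 = 88
  round-rooted: 176 × 1/4 = 44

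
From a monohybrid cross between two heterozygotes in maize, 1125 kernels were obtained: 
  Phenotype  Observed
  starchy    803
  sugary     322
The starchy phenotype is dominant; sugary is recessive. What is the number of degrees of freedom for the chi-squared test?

For a monohybrid cross between heterozygotes with complete dominance, the expected phenotypic ratio is 3:1.
A goodness-of-fit test with 2 phenotype classes has df = 2 − 1 = 1.

1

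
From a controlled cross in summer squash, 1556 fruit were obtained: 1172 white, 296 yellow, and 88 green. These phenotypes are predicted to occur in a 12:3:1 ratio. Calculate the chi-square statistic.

0.963

Under the 12:3:1 hypothesis (Σ ratio = 16, N = 1556):
  white: 1556 × 12/16 = 1167
  yellow: 1556 × 3/16 = 291.75
  green: 1556 × 1/16 = 97.25
χ² = Σ (O − E)² / E
  white: (1172 − 1167)² / 1167 = 0.0214
  yellow: (296 − 291.75)² / 291.75 = 0.0619
  green: (88 − 97.25)² / 97.25 = 0.8798
χ² = 0.0214 + 0.0619 + 0.8798 = 0.9631 ≈ 0.963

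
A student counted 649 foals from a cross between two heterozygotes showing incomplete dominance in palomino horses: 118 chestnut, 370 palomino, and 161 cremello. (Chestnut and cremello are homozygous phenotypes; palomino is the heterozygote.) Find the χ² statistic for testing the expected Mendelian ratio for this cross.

18.458

With incomplete dominance, a heterozygote × heterozygote cross gives a 1:2:1 phenotypic ratio.
Under the 1:2:1 hypothesis (Σ ratio = 4, N = 649):
  chestnut: 649 × 1/4 = 162.25
  palomino: 649 × 2/4 = 324.5
  cremello: 649 × 1/4 = 162.25
χ² = Σ (O − E)² / E
  chestnut: (118 − 162.25)² / 162.25 = 12.0682
  palomino: (370 − 324.5)² / 324.5 = 6.3798
  cremello: (161 − 162.25)² / 162.25 = 0.0096
χ² = 12.0682 + 6.3798 + 0.0096 = 18.4576 ≈ 18.458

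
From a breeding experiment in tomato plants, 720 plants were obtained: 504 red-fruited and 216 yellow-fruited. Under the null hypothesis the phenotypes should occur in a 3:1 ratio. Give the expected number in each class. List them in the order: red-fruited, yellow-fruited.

540, 180

Under the 3:1 hypothesis (Σ ratio = 4, N = 720):
  red-fruited: 720 × 3/4 = 540
  yellow-fruited: 720 × 1/4 = 180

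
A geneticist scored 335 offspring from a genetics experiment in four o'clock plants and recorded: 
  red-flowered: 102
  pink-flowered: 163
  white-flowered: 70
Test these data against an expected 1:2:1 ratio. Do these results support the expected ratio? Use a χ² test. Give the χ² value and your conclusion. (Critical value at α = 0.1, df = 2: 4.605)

6.355; not consistent

The 1:2:1 ratio has 4 parts, so with N = 335 the expected counts are:
  red-flowered: 335 × 1/4 = 83.75
  pink-flowered: 335 × 2/4 = 167.5
  white-flowered: 335 × 1/4 = 83.75
χ² = Σ (O − E)² / E
  red-flowered: (102 − 83.75)² / 83.75 = 3.9769
  pink-flowered: (163 − 167.5)² / 167.5 = 0.1209
  white-flowered: (70 − 83.75)² / 83.75 = 2.2575
χ² = 3.9769 + 0.1209 + 2.2575 = 6.3553 ≈ 6.355
Degrees of freedom = 3 − 1 = 2; critical value at α = 0.1 is 4.605.
Since 6.355 > 4.605, we reject the null hypothesis — the data do not fit the 1:2:1 ratio.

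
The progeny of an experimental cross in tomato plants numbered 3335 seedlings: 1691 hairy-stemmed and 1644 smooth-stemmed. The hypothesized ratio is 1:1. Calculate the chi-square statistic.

The 1:1 ratio has 2 parts, so with N = 3335 the expected counts are:
  hairy-stemmed: 3335 × 1/2 = 1667.5
  smooth-stemmed: 3335 × 1/2 = 1667.5
χ² = Σ (O − E)² / E
  hairy-stemmed: (1691 − 1667.5)² / 1667.5 = 0.3312
  smooth-stemmed: (1644 − 1667.5)² / 1667.5 = 0.3312
χ² = 0.3312 + 0.3312 = 0.6624 ≈ 0.662

0.662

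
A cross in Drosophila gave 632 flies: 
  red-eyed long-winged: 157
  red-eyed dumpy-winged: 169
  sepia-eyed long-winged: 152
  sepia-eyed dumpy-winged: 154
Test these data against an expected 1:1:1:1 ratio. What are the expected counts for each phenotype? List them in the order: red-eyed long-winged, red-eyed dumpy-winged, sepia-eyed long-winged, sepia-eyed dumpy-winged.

The 1:1:1:1 ratio has 4 parts, so with N = 632 the expected counts are:
  red-eyed long-winged: 632 × 1/4 = 158
  red-eyed dumpy-winged: 632 × 1/4 = 158
  sepia-eyed long-winged: 632 × 1/4 = 158
  sepia-eyed dumpy-winged: 632 × 1/4 = 158

158, 158, 158, 158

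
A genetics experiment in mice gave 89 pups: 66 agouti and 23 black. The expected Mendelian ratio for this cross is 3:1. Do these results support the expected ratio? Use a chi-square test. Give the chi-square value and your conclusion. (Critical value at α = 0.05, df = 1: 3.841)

Expected counts for N = 89 under a 3:1 ratio (total parts = 4):
  agouti: 89 × 3/4 = 66.75
  black: 89 × 1/4 = 22.25
χ² = Σ (O − E)² / E
  agouti: (66 − 66.75)² / 66.75 = 0.0084
  black: (23 − 22.25)² / 22.25 = 0.0253
χ² = 0.0084 + 0.0253 = 0.0337 ≈ 0.034
Degrees of freedom = 2 − 1 = 1; critical value at α = 0.05 is 3.841.
Since 0.034 < 3.841, we fail to reject the null hypothesis — the data are consistent with the 3:1 ratio.

0.034; consistent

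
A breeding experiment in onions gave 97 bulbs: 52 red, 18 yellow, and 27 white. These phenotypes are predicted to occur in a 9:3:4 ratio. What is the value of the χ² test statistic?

The 9:3:4 ratio has 16 parts, so with N = 97 the expected counts are:
  red: 97 × 9/16 = 54.5625
  yellow: 97 × 3/16 = 18.1875
  white: 97 × 4/16 = 24.25
χ² = Σ (O − E)² / E
  red: (52 − 54.5625)² / 54.5625 = 0.1203
  yellow: (18 − 18.1875)² / 18.1875 = 0.0019
  white: (27 − 24.25)² / 24.25 = 0.3119
χ² = 0.1203 + 0.0019 + 0.3119 = 0.4341 ≈ 0.434

0.434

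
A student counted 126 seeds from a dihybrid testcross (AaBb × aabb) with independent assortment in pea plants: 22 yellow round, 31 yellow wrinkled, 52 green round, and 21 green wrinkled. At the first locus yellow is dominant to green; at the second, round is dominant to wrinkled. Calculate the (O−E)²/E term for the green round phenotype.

A dihybrid testcross with independent assortment gives a 1:1:1:1 ratio.
Total ratio parts = 4. Expected numbers out of 126:
  yellow round: 126 × 1/4 = 31.5
  yellow wrinkled: 126 × 1/4 = 31.5
  green round: 126 × 1/4 = 31.5
  green wrinkled: 126 × 1/4 = 31.5
Contribution of green round: (52 − 31.5)² / 31.5 = 13.3413

13.341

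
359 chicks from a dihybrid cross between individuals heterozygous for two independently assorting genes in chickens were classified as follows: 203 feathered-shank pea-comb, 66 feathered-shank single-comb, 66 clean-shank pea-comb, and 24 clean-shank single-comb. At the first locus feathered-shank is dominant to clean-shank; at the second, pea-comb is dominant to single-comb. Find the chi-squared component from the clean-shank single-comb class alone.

A dihybrid F₂ with independent assortment and complete dominance at both loci gives a 9:3:3:1 phenotypic ratio.
Expected counts for N = 359 under a 9:3:3:1 ratio (total parts = 16):
  feathered-shank pea-comb: 359 × 9/16 = 201.9375
  feathered-shank single-comb: 359 × 3/16 = 67.3125
  clean-shank pea-comb: 359 × 3/16 = 67.3125
  clean-shank single-comb: 359 × 1/16 = 22.4375
Contribution of clean-shank single-comb: (24 − 22.4375)² / 22.4375 = 0.1088

0.109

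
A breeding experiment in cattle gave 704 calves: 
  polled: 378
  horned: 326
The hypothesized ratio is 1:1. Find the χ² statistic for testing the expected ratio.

3.841

Total ratio parts = 2. Expected numbers out of 704:
  polled: 704 × 1/2 = 352
  horned: 704 × 1/2 = 352
χ² = Σ (O − E)² / E
  polled: (378 − 352)² / 352 = 1.9205
  horned: (326 − 352)² / 352 = 1.9205
χ² = 1.9205 + 1.9205 = 3.841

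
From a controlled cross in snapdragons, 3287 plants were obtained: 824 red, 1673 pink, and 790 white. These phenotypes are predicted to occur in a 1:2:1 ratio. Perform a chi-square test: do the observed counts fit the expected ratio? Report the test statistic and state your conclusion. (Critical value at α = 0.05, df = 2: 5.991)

1.762; consistent

Under the 1:2:1 hypothesis (Σ ratio = 4, N = 3287):
  red: 3287 × 1/4 = 821.75
  pink: 3287 × 2/4 = 1643.5
  white: 3287 × 1/4 = 821.75
χ² = Σ (O − E)² / E
  red: (824 − 821.75)² / 821.75 = 0.0062
  pink: (1673 − 1643.5)² / 1643.5 = 0.5295
  white: (790 − 821.75)² / 821.75 = 1.2267
χ² = 0.0062 + 0.5295 + 1.2267 = 1.7624 ≈ 1.762
Degrees of freedom = 3 − 1 = 2; critical value at α = 0.05 is 5.991.
Since 1.762 < 5.991, we fail to reject the null hypothesis — the data are consistent with the 1:2:1 ratio.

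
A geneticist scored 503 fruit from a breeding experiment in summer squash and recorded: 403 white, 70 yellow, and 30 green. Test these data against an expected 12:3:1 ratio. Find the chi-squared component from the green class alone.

0.066

Expected counts for N = 503 under a 12:3:1 ratio (total parts = 16):
  white: 503 × 12/16 = 377.25
  yellow: 503 × 3/16 = 94.3125
  green: 503 × 1/16 = 31.4375
Contribution of green: (30 − 31.4375)² / 31.4375 = 0.0657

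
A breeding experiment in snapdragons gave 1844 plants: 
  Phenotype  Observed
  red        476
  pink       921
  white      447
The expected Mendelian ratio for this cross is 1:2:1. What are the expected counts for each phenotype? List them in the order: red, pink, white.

461, 922, 461

Expected counts for N = 1844 under a 1:2:1 ratio (total parts = 4):
  red: 1844 × 1/4 = 461
  pink: 1844 × 2/4 = 922
  white: 1844 × 1/4 = 461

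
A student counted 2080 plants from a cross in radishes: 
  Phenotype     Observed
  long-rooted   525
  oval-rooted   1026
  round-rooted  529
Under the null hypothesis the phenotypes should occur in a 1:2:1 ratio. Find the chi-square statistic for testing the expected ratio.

Expected counts for N = 2080 under a 1:2:1 ratio (total parts = 4):
  long-rooted: 2080 × 1/4 = 520
  oval-rooted: 2080 × 2/4 = 1040
  round-rooted: 2080 × 1/4 = 520
χ² = Σ (O − E)² / E
  long-rooted: (525 − 520)² / 520 = 0.0481
  oval-rooted: (1026 − 1040)² / 1040 = 0.1885
  round-rooted: (529 − 520)² / 520 = 0.1558
χ² = 0.0481 + 0.1885 + 0.1558 = 0.3924 ≈ 0.392

0.392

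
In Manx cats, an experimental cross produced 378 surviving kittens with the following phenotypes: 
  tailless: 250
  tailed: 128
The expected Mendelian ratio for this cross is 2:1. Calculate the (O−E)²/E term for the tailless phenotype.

0.016

Expected counts for N = 378 under a 2:1 ratio (total parts = 3):
  tailless: 378 × 2/3 = 252
  tailed: 378 × 1/3 = 126
Contribution of tailless: (250 − 252)² / 252 = 0.0159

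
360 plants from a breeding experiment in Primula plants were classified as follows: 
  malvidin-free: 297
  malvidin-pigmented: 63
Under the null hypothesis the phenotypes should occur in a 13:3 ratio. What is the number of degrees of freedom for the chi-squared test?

A goodness-of-fit test with 2 phenotype classes has df = 2 − 1 = 1.

1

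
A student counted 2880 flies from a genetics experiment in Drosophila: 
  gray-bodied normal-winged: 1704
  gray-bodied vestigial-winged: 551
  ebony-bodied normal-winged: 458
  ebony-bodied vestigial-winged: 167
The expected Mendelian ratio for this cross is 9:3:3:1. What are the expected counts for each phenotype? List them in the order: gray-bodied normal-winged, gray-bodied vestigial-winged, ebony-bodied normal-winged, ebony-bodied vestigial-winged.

1620, 540, 540, 180

Total ratio parts = 16. Expected numbers out of 2880:
  gray-bodied normal-winged: 2880 × 9/16 = 1620
  gray-bodied vestigial-winged: 2880 × 3/16 = 540
  ebony-bodied normal-winged: 2880 × 3/16 = 540
  ebony-bodied vestigial-winged: 2880 × 1/16 = 180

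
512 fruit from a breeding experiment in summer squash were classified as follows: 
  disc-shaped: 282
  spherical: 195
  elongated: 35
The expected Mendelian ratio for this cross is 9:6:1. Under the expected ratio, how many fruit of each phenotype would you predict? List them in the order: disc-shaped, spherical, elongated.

The 9:6:1 ratio has 16 parts, so with N = 512 the expected counts are:
  disc-shaped: 512 × 9/16 = 288
  spherical: 512 × 6/16 = 192
  elongated: 512 × 1/16 = 32

288, 192, 32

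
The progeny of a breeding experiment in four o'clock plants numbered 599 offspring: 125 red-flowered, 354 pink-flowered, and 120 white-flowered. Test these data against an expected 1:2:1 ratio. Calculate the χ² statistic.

19.918

The 1:2:1 ratio has 4 parts, so with N = 599 the expected counts are:
  red-flowered: 599 × 1/4 = 149.75
  pink-flowered: 599 × 2/4 = 299.5
  white-flowered: 599 × 1/4 = 149.75
χ² = Σ (O − E)² / E
  red-flowered: (125 − 149.75)² / 149.75 = 4.0906
  pink-flowered: (354 − 299.5)² / 299.5 = 9.9174
  white-flowered: (120 − 149.75)² / 149.75 = 5.9103
χ² = 4.0906 + 9.9174 + 5.9103 = 19.9183 ≈ 19.918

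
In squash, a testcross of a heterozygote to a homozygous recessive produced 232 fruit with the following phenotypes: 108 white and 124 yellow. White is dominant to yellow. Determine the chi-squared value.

1.103

A testcross of a heterozygote (Aa × aa) gives a 1:1 phenotypic ratio.
Total ratio parts = 2. Expected numbers out of 232:
  white: 232 × 1/2 = 116
  yellow: 232 × 1/2 = 116
χ² = Σ (O − E)² / E
  white: (108 − 116)² / 116 = 0.5517
  yellow: (124 − 116)² / 116 = 0.5517
χ² = 0.5517 + 0.5517 = 1.1034 ≈ 1.103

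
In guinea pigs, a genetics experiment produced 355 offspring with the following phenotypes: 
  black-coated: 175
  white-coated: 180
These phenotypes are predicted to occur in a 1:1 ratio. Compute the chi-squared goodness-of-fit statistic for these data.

Total ratio parts = 2. Expected numbers out of 355:
  black-coated: 355 × 1/2 = 177.5
  white-coated: 355 × 1/2 = 177.5
χ² = Σ (O − E)² / E
  black-coated: (175 − 177.5)² / 177.5 = 0.0352
  white-coated: (180 − 177.5)² / 177.5 = 0.0352
χ² = 0.0352 + 0.0352 = 0.0704 ≈ 0.070

0.070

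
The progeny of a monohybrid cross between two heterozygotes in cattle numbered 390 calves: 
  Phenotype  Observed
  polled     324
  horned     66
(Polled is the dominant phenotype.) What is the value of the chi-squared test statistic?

13.569

For a monohybrid cross between heterozygotes with complete dominance, the expected phenotypic ratio is 3:1.
Under the 3:1 hypothesis (Σ ratio = 4, N = 390):
  polled: 390 × 3/4 = 292.5
  horned: 390 × 1/4 = 97.5
χ² = Σ (O − E)² / E
  polled: (324 − 292.5)² / 292.5 = 3.3923
  horned: (66 − 97.5)² / 97.5 = 10.1769
χ² = 3.3923 + 10.1769 = 13.5692 ≈ 13.569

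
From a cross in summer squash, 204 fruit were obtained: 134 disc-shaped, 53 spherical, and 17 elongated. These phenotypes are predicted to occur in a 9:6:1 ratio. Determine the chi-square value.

Under the 9:6:1 hypothesis (Σ ratio = 16, N = 204):
  disc-shaped: 204 × 9/16 = 114.75
  spherical: 204 × 6/16 = 76.5
  elongated: 204 × 1/16 = 12.75
χ² = Σ (O − E)² / E
  disc-shaped: (134 − 114.75)² / 114.75 = 3.2293
  spherical: (53 − 76.5)² / 76.5 = 7.2190
  elongated: (17 − 12.75)² / 12.75 = 1.4167
χ² = 3.2293 + 7.2190 + 1.4167 = 11.865

11.865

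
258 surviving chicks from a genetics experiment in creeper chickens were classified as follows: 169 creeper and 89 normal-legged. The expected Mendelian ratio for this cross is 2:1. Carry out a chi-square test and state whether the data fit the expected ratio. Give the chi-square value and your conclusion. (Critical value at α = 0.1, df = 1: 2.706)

Total ratio parts = 3. Expected numbers out of 258:
  creeper: 258 × 2/3 = 172
  normal-legged: 258 × 1/3 = 86
χ² = Σ (O − E)² / E
  creeper: (169 − 172)² / 172 = 0.0523
  normal-legged: (89 − 86)² / 86 = 0.1047
χ² = 0.0523 + 0.1047 = 0.157
Degrees of freedom = 2 − 1 = 1; critical value at α = 0.1 is 2.706.
Since 0.157 < 2.706, we fail to reject the null hypothesis — the data are consistent with the 2:1 ratio.

0.157; consistent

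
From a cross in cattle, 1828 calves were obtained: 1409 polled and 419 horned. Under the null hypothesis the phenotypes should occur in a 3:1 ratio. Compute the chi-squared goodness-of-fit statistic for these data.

4.213

Total ratio parts = 4. Expected numbers out of 1828:
  polled: 1828 × 3/4 = 1371
  horned: 1828 × 1/4 = 457
χ² = Σ (O − E)² / E
  polled: (1409 − 1371)² / 1371 = 1.0532
  horned: (419 − 457)² / 457 = 3.1597
χ² = 1.0532 + 3.1597 = 4.2129 ≈ 4.213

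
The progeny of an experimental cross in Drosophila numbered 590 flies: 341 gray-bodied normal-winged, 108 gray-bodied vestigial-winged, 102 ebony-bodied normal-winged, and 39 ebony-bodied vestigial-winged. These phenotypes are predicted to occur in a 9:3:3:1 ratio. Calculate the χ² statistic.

1.108

Total ratio parts = 16. Expected numbers out of 590:
  gray-bodied normal-winged: 590 × 9/16 = 331.875
  gray-bodied vestigial-winged: 590 × 3/16 = 110.625
  ebony-bodied normal-winged: 590 × 3/16 = 110.625
  ebony-bodied vestigial-winged: 590 × 1/16 = 36.875
χ² = Σ (O − E)² / E
  gray-bodied normal-winged: (341 − 331.875)² / 331.875 = 0.2509
  gray-bodied vestigial-winged: (108 − 110.625)² / 110.625 = 0.0623
  ebony-bodied normal-winged: (102 − 110.625)² / 110.625 = 0.6725
  ebony-bodied vestigial-winged: (39 − 36.875)² / 36.875 = 0.1225
χ² = 0.2509 + 0.0623 + 0.6725 + 0.1225 = 1.1082 ≈ 1.108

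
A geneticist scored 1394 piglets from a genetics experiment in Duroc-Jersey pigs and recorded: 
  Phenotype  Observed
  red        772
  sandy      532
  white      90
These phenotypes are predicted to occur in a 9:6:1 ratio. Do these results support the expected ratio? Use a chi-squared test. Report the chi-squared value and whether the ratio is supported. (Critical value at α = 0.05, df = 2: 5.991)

0.446; consistent

The 9:6:1 ratio has 16 parts, so with N = 1394 the expected counts are:
  red: 1394 × 9/16 = 784.125
  sandy: 1394 × 6/16 = 522.75
  white: 1394 × 1/16 = 87.125
χ² = Σ (O − E)² / E
  red: (772 − 784.125)² / 784.125 = 0.1875
  sandy: (532 − 522.75)² / 522.75 = 0.1637
  white: (90 − 87.125)² / 87.125 = 0.0949
χ² = 0.1875 + 0.1637 + 0.0949 = 0.4461 ≈ 0.446
Degrees of freedom = 3 − 1 = 2; critical value at α = 0.05 is 5.991.
Since 0.446 < 5.991, we fail to reject the null hypothesis — the data are consistent with the 9:6:1 ratio.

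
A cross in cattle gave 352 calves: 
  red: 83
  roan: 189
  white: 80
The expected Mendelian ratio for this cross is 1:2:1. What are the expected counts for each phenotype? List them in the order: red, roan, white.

Under the 1:2:1 hypothesis (Σ ratio = 4, N = 352):
  red: 352 × 1/4 = 88
  roan: 352 × 2/4 = 176
  white: 352 × 1/4 = 88

88, 176, 88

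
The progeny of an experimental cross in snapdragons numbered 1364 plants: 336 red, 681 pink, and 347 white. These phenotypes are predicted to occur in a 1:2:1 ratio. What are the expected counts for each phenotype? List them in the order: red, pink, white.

341, 682, 341

Expected counts for N = 1364 under a 1:2:1 ratio (total parts = 4):
  red: 1364 × 1/4 = 341
  pink: 1364 × 2/4 = 682
  white: 1364 × 1/4 = 341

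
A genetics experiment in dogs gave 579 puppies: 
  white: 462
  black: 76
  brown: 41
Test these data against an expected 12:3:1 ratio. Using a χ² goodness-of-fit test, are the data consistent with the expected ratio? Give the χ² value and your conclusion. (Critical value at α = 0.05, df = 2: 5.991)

Total ratio parts = 16. Expected numbers out of 579:
  white: 579 × 12/16 = 434.25
  black: 579 × 3/16 = 108.5625
  brown: 579 × 1/16 = 36.1875
χ² = Σ (O − E)² / E
  white: (462 − 434.25)² / 434.25 = 1.7733
  black: (76 − 108.5625)² / 108.5625 = 9.7669
  brown: (41 − 36.1875)² / 36.1875 = 0.6400
χ² = 1.7733 + 9.7669 + 0.6400 = 12.1802 ≈ 12.180
Degrees of freedom = 3 − 1 = 2; critical value at α = 0.05 is 5.991.
Since 12.180 > 5.991, we reject the null hypothesis — the data do not fit the 12:3:1 ratio.

12.180; not consistent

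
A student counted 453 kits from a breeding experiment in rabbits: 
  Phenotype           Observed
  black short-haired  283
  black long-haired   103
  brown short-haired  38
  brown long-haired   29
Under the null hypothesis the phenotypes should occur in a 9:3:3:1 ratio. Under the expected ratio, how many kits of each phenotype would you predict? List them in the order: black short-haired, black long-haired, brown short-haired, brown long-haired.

254.8125, 84.9375, 84.9375, 28.3125

Expected counts for N = 453 under a 9:3:3:1 ratio (total parts = 16):
  black short-haired: 453 × 9/16 = 254.8125
  black long-haired: 453 × 3/16 = 84.9375
  brown short-haired: 453 × 3/16 = 84.9375
  brown long-haired: 453 × 1/16 = 28.3125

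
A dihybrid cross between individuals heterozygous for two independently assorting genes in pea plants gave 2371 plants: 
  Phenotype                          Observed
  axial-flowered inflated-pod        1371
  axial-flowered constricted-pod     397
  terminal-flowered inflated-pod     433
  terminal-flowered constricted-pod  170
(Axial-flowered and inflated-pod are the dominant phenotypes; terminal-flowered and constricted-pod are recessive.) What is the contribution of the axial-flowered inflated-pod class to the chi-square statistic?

1.044

A dihybrid F₂ with independent assortment and complete dominance at both loci gives a 9:3:3:1 phenotypic ratio.
Expected counts for N = 2371 under a 9:3:3:1 ratio (total parts = 16):
  axial-flowered inflated-pod: 2371 × 9/16 = 1333.6875
  axial-flowered constricted-pod: 2371 × 3/16 = 444.5625
  terminal-flowered inflated-pod: 2371 × 3/16 = 444.5625
  terminal-flowered constricted-pod: 2371 × 1/16 = 148.1875
Contribution of axial-flowered inflated-pod: (1371 − 1333.6875)² / 1333.6875 = 1.0439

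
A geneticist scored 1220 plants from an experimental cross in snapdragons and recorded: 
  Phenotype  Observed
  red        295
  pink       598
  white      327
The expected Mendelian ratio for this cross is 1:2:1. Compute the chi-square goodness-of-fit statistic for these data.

Expected counts for N = 1220 under a 1:2:1 ratio (total parts = 4):
  red: 1220 × 1/4 = 305
  pink: 1220 × 2/4 = 610
  white: 1220 × 1/4 = 305
χ² = Σ (O − E)² / E
  red: (295 − 305)² / 305 = 0.3279
  pink: (598 − 610)² / 610 = 0.2361
  white: (327 − 305)² / 305 = 1.5869
χ² = 0.3279 + 0.2361 + 1.5869 = 2.1509 ≈ 2.151

2.151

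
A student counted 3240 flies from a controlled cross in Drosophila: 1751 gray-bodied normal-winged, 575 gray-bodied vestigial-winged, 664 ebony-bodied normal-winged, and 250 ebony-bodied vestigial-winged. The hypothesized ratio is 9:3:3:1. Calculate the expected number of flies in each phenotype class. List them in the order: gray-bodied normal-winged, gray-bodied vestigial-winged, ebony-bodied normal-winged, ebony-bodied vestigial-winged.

1822.5, 607.5, 607.5, 202.5

The 9:3:3:1 ratio has 16 parts, so with N = 3240 the expected counts are:
  gray-bodied normal-winged: 3240 × 9/16 = 1822.5
  gray-bodied vestigial-winged: 3240 × 3/16 = 607.5
  ebony-bodied normal-winged: 3240 × 3/16 = 607.5
  ebony-bodied vestigial-winged: 3240 × 1/16 = 202.5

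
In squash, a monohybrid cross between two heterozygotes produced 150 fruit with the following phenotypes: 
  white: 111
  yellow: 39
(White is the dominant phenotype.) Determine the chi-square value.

0.080

For a monohybrid cross between heterozygotes with complete dominance, the expected phenotypic ratio is 3:1.
Under the 3:1 hypothesis (Σ ratio = 4, N = 150):
  white: 150 × 3/4 = 112.5
  yellow: 150 × 1/4 = 37.5
χ² = Σ (O − E)² / E
  white: (111 − 112.5)² / 112.5 = 0.0200
  yellow: (39 − 37.5)² / 37.5 = 0.0600
χ² = 0.0200 + 0.0600 = 0.080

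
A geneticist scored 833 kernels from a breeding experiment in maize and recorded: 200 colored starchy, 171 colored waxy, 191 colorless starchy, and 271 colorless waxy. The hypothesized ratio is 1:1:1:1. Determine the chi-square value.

Under the 1:1:1:1 hypothesis (Σ ratio = 4, N = 833):
  colored starchy: 833 × 1/4 = 208.25
  colored waxy: 833 × 1/4 = 208.25
  colorless starchy: 833 × 1/4 = 208.25
  colorless waxy: 833 × 1/4 = 208.25
χ² = Σ (O − E)² / E
  colored starchy: (200 − 208.25)² / 208.25 = 0.3268
  colored waxy: (171 − 208.25)² / 208.25 = 6.6630
  colorless starchy: (191 − 208.25)² / 208.25 = 1.4289
  colorless waxy: (271 − 208.25)² / 208.25 = 18.9079
χ² = 0.3268 + 6.6630 + 1.4289 + 18.9079 = 27.3266 ≈ 27.327

27.327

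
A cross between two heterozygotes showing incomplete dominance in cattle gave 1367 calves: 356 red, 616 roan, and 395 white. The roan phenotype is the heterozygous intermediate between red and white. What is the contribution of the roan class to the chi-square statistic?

6.666

With incomplete dominance, a heterozygote × heterozygote cross gives a 1:2:1 phenotypic ratio.
The 1:2:1 ratio has 4 parts, so with N = 1367 the expected counts are:
  red: 1367 × 1/4 = 341.75
  roan: 1367 × 2/4 = 683.5
  white: 1367 × 1/4 = 341.75
Contribution of roan: (616 − 683.5)² / 683.5 = 6.6661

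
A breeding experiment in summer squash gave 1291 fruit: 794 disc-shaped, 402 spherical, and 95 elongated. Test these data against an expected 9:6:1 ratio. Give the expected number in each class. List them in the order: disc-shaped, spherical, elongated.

Total ratio parts = 16. Expected numbers out of 1291:
  disc-shaped: 1291 × 9/16 = 726.1875
  spherical: 1291 × 6/16 = 484.125
  elongated: 1291 × 1/16 = 80.6875

726.1875, 484.125, 80.6875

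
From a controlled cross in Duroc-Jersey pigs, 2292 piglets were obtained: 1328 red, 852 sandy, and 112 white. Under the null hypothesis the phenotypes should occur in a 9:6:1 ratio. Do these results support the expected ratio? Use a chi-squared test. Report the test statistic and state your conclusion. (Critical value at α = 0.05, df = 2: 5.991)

The 9:6:1 ratio has 16 parts, so with N = 2292 the expected counts are:
  red: 2292 × 9/16 = 1289.25
  sandy: 2292 × 6/16 = 859.5
  white: 2292 × 1/16 = 143.25
χ² = Σ (O − E)² / E
  red: (1328 − 1289.25)² / 1289.25 = 1.1647
  sandy: (852 − 859.5)² / 859.5 = 0.0654
  white: (112 − 143.25)² / 143.25 = 6.8172
χ² = 1.1647 + 0.0654 + 6.8172 = 8.0473 ≈ 8.047
Degrees of freedom = 3 − 1 = 2; critical value at α = 0.05 is 5.991.
Since 8.047 > 5.991, we reject the null hypothesis — the data do not fit the 9:6:1 ratio.

8.047; not consistent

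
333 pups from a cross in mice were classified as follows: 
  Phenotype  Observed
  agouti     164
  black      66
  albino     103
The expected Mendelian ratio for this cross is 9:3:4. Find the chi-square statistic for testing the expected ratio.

7.790

The 9:3:4 ratio has 16 parts, so with N = 333 the expected counts are:
  agouti: 333 × 9/16 = 187.3125
  black: 333 × 3/16 = 62.4375
  albino: 333 × 4/16 = 83.25
χ² = Σ (O − E)² / E
  agouti: (164 − 187.3125)² / 187.3125 = 2.9014
  black: (66 − 62.4375)² / 62.4375 = 0.2033
  albino: (103 − 83.25)² / 83.25 = 4.6854
χ² = 2.9014 + 0.2033 + 4.6854 = 7.7901 ≈ 7.790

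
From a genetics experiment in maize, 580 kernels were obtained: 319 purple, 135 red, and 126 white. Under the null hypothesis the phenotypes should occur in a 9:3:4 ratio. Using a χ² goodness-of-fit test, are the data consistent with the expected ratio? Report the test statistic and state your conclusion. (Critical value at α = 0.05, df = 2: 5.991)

Total ratio parts = 16. Expected numbers out of 580:
  purple: 580 × 9/16 = 326.25
  red: 580 × 3/16 = 108.75
  white: 580 × 4/16 = 145
χ² = Σ (O − E)² / E
  purple: (319 − 326.25)² / 326.25 = 0.1611
  red: (135 − 108.75)² / 108.75 = 6.3362
  white: (126 − 145)² / 145 = 2.4897
χ² = 0.1611 + 6.3362 + 2.4897 = 8.987
Degrees of freedom = 3 − 1 = 2; critical value at α = 0.05 is 5.991.
Since 8.987 > 5.991, we reject the null hypothesis — the data do not fit the 9:3:4 ratio.

8.987; not consistent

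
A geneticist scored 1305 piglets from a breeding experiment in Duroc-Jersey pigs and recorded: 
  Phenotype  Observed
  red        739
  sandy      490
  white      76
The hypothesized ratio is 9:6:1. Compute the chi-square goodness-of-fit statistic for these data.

The 9:6:1 ratio has 16 parts, so with N = 1305 the expected counts are:
  red: 1305 × 9/16 = 734.0625
  sandy: 1305 × 6/16 = 489.375
  white: 1305 × 1/16 = 81.5625
χ² = Σ (O − E)² / E
  red: (739 − 734.0625)² / 734.0625 = 0.0332
  sandy: (490 − 489.375)² / 489.375 = 0.0008
  white: (76 − 81.5625)² / 81.5625 = 0.3794
χ² = 0.0332 + 0.0008 + 0.3794 = 0.4134 ≈ 0.413

0.413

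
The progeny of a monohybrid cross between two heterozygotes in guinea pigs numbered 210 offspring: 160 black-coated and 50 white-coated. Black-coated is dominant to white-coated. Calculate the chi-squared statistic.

For a monohybrid cross between heterozygotes with complete dominance, the expected phenotypic ratio is 3:1.
Expected counts for N = 210 under a 3:1 ratio (total parts = 4):
  black-coated: 210 × 3/4 = 157.5
  white-coated: 210 × 1/4 = 52.5
χ² = Σ (O − E)² / E
  black-coated: (160 − 157.5)² / 157.5 = 0.0397
  white-coated: (50 − 52.5)² / 52.5 = 0.1190
χ² = 0.0397 + 0.1190 = 0.1587 ≈ 0.159

0.159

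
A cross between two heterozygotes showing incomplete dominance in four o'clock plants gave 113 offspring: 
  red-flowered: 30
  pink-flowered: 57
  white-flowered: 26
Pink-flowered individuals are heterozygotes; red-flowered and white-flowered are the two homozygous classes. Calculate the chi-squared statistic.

With incomplete dominance, a heterozygote × heterozygote cross gives a 1:2:1 phenotypic ratio.
Expected counts for N = 113 under a 1:2:1 ratio (total parts = 4):
  red-flowered: 113 × 1/4 = 28.25
  pink-flowered: 113 × 2/4 = 56.5
  white-flowered: 113 × 1/4 = 28.25
χ² = Σ (O − E)² / E
  red-flowered: (30 − 28.25)² / 28.25 = 0.1084
  pink-flowered: (57 − 56.5)² / 56.5 = 0.0044
  white-flowered: (26 − 28.25)² / 28.25 = 0.1792
χ² = 0.1084 + 0.0044 + 0.1792 = 0.292

0.292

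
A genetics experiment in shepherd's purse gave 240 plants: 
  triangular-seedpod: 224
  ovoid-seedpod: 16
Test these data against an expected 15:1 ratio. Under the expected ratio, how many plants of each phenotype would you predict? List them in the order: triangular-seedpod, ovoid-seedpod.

Total ratio parts = 16. Expected numbers out of 240:
  triangular-seedpod: 240 × 15/16 = 225
  ovoid-seedpod: 240 × 1/16 = 15

225, 15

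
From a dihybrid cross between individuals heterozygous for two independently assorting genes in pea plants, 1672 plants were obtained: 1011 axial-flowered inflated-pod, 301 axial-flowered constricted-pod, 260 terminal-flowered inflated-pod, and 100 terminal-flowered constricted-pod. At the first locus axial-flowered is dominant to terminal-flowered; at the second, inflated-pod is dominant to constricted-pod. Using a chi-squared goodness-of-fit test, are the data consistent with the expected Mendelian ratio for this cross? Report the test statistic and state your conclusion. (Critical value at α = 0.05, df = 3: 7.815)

A dihybrid F₂ with independent assortment and complete dominance at both loci gives a 9:3:3:1 phenotypic ratio.
Expected counts for N = 1672 under a 9:3:3:1 ratio (total parts = 16):
  axial-flowered inflated-pod: 1672 × 9/16 = 940.5
  axial-flowered constricted-pod: 1672 × 3/16 = 313.5
  terminal-flowered inflated-pod: 1672 × 3/16 = 313.5
  terminal-flowered constricted-pod: 1672 × 1/16 = 104.5
χ² = Σ (O − E)² / E
  axial-flowered inflated-pod: (1011 − 940.5)² / 940.5 = 5.2847
  axial-flowered constricted-pod: (301 − 313.5)² / 313.5 = 0.4984
  terminal-flowered inflated-pod: (260 − 313.5)² / 313.5 = 9.1300
  terminal-flowered constricted-pod: (100 − 104.5)² / 104.5 = 0.1938
χ² = 5.2847 + 0.4984 + 9.1300 + 0.1938 = 15.1069 ≈ 15.107
Degrees of freedom = 4 − 1 = 3; critical value at α = 0.05 is 7.815.
Since 15.107 > 7.815, we reject the null hypothesis — the data do not fit the 9:3:3:1 ratio.

15.107; not consistent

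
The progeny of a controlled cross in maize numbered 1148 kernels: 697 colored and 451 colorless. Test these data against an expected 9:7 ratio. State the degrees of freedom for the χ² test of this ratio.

A goodness-of-fit test with 2 phenotype classes has df = 2 − 1 = 1.

1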